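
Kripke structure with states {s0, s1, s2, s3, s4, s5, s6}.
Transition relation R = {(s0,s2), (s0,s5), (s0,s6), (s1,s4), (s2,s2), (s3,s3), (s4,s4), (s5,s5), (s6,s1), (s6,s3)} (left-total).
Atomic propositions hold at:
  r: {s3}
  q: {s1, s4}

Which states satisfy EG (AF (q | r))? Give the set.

{s1, s3, s4, s6}

Sat(q | r) = {s1, s3, s4}
AF (q | r): least fixpoint, start Z0 = {s1, s3, s4}, add states with every successor in Z. Z1 = {s1, s3, s4, s6}; fixed.
Sat(AF (q | r)) = {s1, s3, s4, s6}
EG (AF (q | r)): greatest fixpoint, start Z0 = {s1, s3, s4, s6}, keep only states in Sat with some successor in Z. Already a fixed point.
Sat(EG (AF (q | r))) = {s1, s3, s4, s6}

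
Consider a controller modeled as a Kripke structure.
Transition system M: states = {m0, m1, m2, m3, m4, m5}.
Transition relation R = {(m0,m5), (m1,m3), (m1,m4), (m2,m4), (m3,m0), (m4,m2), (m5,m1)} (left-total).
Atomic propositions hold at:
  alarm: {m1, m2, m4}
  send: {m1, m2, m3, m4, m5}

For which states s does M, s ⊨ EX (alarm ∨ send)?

{m0, m1, m2, m4, m5}

Sat(alarm ∨ send) = {m1, m2, m3, m4, m5}
Sat(EX (alarm ∨ send)) = {s : some successor in {m1, m2, m3, m4, m5}} = {m0, m1, m2, m4, m5}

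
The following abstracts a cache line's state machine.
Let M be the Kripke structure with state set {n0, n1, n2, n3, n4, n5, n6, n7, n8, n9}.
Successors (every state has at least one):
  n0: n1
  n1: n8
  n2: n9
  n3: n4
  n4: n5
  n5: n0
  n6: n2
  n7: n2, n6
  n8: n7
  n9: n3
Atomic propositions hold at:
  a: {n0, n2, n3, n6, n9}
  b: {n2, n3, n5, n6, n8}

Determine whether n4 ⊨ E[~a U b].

Sat(~a) = {n1, n4, n5, n7, n8}
E[~a U b]: least fixpoint, start Z0 = Sat(b) = {n2, n3, n5, n6, n8}, add states in Sat(~a) with some successor in Z. Z1 = {n1, n2, n3, n4, n5, n6, n7, n8}; fixed.
Sat(E[~a U b]) = {n1, n2, n3, n4, n5, n6, n7, n8}
n4 ∈ Sat(E[~a U b]) = {n1, n2, n3, n4, n5, n6, n7, n8}, so the formula holds at n4.

Yes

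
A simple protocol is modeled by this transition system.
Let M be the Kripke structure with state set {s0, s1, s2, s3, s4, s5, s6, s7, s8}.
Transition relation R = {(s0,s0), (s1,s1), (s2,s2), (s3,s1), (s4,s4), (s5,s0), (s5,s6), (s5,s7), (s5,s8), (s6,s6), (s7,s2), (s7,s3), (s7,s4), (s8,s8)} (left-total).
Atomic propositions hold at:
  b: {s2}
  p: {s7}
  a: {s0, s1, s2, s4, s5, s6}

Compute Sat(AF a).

AF a: least fixpoint, start Z0 = {s0, s1, s2, s4, s5, s6}, add states with every successor in Z. Z1 = {s0, s1, s2, s3, s4, s5, s6}; Z2 = {s0, s1, s2, s3, s4, s5, s6, s7}; fixed.
Sat(AF a) = {s0, s1, s2, s3, s4, s5, s6, s7}

{s0, s1, s2, s3, s4, s5, s6, s7}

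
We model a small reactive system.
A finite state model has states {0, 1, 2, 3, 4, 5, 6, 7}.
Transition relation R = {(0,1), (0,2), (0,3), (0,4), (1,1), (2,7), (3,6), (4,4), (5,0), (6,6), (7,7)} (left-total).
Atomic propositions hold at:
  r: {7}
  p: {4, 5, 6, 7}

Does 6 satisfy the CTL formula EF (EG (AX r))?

No

Sat(AX r) = {s : every successor in {7}} = {2, 7}
EG (AX r): greatest fixpoint, start Z0 = {2, 7}, keep only states in Sat with some successor in Z. Already a fixed point.
Sat(EG (AX r)) = {2, 7}
EF (EG (AX r)): least fixpoint, start Z0 = {2, 7}, add states with some successor in Z. Z1 = {0, 2, 7}; Z2 = {0, 2, 5, 7}; fixed.
Sat(EF (EG (AX r))) = {0, 2, 5, 7}
6 ∉ Sat(EF (EG (AX r))) = {0, 2, 5, 7}, so the formula does not hold at 6.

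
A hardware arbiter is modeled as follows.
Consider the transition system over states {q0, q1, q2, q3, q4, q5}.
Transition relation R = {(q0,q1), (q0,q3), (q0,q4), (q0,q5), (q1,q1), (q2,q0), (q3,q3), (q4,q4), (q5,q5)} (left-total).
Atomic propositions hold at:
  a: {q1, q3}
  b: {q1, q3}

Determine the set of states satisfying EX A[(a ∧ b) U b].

{q0, q1, q3}

Sat(a ∧ b) = {q1, q3}
A[(a ∧ b) U b]: least fixpoint, start Z0 = Sat(b) = {q1, q3}, add states in Sat(a ∧ b) with every successor in Z. Already a fixed point.
Sat(A[(a ∧ b) U b]) = {q1, q3}
Sat(EX A[(a ∧ b) U b]) = {s : some successor in {q1, q3}} = {q0, q1, q3}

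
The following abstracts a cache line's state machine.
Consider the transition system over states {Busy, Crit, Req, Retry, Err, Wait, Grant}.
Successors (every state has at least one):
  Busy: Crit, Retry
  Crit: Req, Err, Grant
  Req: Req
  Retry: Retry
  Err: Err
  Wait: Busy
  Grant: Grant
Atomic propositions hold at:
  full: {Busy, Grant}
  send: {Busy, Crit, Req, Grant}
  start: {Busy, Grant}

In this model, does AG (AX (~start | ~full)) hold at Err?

Yes

Sat(~start) = {Crit, Req, Retry, Err, Wait}
Sat(~full) = {Crit, Req, Retry, Err, Wait}
Sat(~start | ~full) = {Crit, Req, Retry, Err, Wait}
Sat(AX (~start | ~full)) = {s : every successor in {Crit, Req, Retry, Err, Wait}} = {Busy, Req, Retry, Err}
AG (AX (~start | ~full)): greatest fixpoint, start Z0 = {Busy, Req, Retry, Err}, keep only states in Sat with every successor in Z. Z1 = {Req, Retry, Err}; fixed.
Sat(AG (AX (~start | ~full))) = {Req, Retry, Err}
Err ∈ Sat(AG (AX (~start | ~full))) = {Req, Retry, Err}, so the formula holds at Err.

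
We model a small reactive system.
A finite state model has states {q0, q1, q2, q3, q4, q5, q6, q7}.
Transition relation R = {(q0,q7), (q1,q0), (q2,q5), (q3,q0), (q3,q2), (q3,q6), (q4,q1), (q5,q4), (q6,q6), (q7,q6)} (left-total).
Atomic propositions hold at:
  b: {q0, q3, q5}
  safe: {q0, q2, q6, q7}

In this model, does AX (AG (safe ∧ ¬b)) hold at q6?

Yes

Sat(¬b) = {q1, q2, q4, q6, q7}
Sat(safe ∧ ¬b) = {q2, q6, q7}
AG (safe ∧ ¬b): greatest fixpoint, start Z0 = {q2, q6, q7}, keep only states in Sat with every successor in Z. Z1 = {q6, q7}; fixed.
Sat(AG (safe ∧ ¬b)) = {q6, q7}
Sat(AX (AG (safe ∧ ¬b))) = {s : every successor in {q6, q7}} = {q0, q6, q7}
q6 ∈ Sat(AX (AG (safe ∧ ¬b))) = {q0, q6, q7}, so the formula holds at q6.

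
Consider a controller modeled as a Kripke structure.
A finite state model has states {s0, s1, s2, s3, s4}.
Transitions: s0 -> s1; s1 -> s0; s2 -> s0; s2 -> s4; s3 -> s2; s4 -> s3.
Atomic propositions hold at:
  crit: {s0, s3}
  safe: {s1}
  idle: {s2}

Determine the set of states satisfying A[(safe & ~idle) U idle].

{s2}

Sat(~idle) = {s0, s1, s3, s4}
Sat(safe & ~idle) = {s1}
A[(safe & ~idle) U idle]: least fixpoint, start Z0 = Sat(idle) = {s2}, add states in Sat(safe & ~idle) with every successor in Z. Already a fixed point.
Sat(A[(safe & ~idle) U idle]) = {s2}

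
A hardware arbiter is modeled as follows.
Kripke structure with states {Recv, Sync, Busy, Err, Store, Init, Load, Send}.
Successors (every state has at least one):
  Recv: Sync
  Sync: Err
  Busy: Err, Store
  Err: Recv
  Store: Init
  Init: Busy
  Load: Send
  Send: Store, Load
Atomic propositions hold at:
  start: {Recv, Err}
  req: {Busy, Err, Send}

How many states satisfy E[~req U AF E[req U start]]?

6

Sat(~req) = {Recv, Sync, Store, Init, Load}
E[req U start]: least fixpoint, start Z0 = Sat(start) = {Recv, Err}, add states in Sat(req) with some successor in Z. Z1 = {Recv, Busy, Err}; fixed.
Sat(E[req U start]) = {Recv, Busy, Err}
AF E[req U start]: least fixpoint, start Z0 = {Recv, Busy, Err}, add states with every successor in Z. Z1 = {Recv, Sync, Busy, Err, Init}; Z2 = {Recv, Sync, Busy, Err, Store, Init}; fixed.
Sat(AF E[req U start]) = {Recv, Sync, Busy, Err, Store, Init}
E[~req U AF E[req U start]]: least fixpoint, start Z0 = Sat(AF E[req U start]) = {Recv, Sync, Busy, Err, Store, Init}, add states in Sat(~req) with some successor in Z. Already a fixed point.
Sat(E[~req U AF E[req U start]]) = {Recv, Sync, Busy, Err, Store, Init}
|Sat(E[~req U AF E[req U start]])| = |{Recv, Sync, Busy, Err, Store, Init}| = 6.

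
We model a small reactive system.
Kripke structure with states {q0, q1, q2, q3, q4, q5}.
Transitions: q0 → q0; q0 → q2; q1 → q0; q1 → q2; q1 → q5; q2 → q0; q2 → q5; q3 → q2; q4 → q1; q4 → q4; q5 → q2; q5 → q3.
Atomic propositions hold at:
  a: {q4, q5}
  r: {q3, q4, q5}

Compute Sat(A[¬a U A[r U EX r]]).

{q1, q2, q3, q4, q5}

Sat(¬a) = {q0, q1, q2, q3}
Sat(EX r) = {s : some successor in {q3, q4, q5}} = {q1, q2, q4, q5}
A[r U EX r]: least fixpoint, start Z0 = Sat(EX r) = {q1, q2, q4, q5}, add states in Sat(r) with every successor in Z. Z1 = {q1, q2, q3, q4, q5}; fixed.
Sat(A[r U EX r]) = {q1, q2, q3, q4, q5}
A[¬a U A[r U EX r]]: least fixpoint, start Z0 = Sat(A[r U EX r]) = {q1, q2, q3, q4, q5}, add states in Sat(¬a) with every successor in Z. Already a fixed point.
Sat(A[¬a U A[r U EX r]]) = {q1, q2, q3, q4, q5}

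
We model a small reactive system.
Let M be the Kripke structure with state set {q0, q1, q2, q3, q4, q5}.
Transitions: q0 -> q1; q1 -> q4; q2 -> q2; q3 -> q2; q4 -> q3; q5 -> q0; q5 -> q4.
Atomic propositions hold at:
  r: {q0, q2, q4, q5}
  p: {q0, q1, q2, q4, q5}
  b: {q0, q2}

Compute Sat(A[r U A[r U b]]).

A[r U b]: least fixpoint, start Z0 = Sat(b) = {q0, q2}, add states in Sat(r) with every successor in Z. Already a fixed point.
Sat(A[r U b]) = {q0, q2}
A[r U A[r U b]]: least fixpoint, start Z0 = Sat(A[r U b]) = {q0, q2}, add states in Sat(r) with every successor in Z. Already a fixed point.
Sat(A[r U A[r U b]]) = {q0, q2}

{q0, q2}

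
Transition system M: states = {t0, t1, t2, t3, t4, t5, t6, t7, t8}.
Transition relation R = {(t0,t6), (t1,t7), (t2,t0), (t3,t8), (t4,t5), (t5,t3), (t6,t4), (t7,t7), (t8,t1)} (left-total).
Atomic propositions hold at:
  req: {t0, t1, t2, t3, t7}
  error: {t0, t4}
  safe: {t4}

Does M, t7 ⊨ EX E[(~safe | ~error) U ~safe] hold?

Yes

Sat(~safe) = {t0, t1, t2, t3, t5, t6, t7, t8}
Sat(~error) = {t1, t2, t3, t5, t6, t7, t8}
Sat(~safe | ~error) = {t0, t1, t2, t3, t5, t6, t7, t8}
E[(~safe | ~error) U ~safe]: least fixpoint, start Z0 = Sat(~safe) = {t0, t1, t2, t3, t5, t6, t7, t8}, add states in Sat(~safe | ~error) with some successor in Z. Already a fixed point.
Sat(E[(~safe | ~error) U ~safe]) = {t0, t1, t2, t3, t5, t6, t7, t8}
Sat(EX E[(~safe | ~error) U ~safe]) = {s : some successor in {t0, t1, t2, t3, t5, t6, t7, t8}} = {t0, t1, t2, t3, t4, t5, t7, t8}
t7 ∈ Sat(EX E[(~safe | ~error) U ~safe]) = {t0, t1, t2, t3, t4, t5, t7, t8}, so the formula holds at t7.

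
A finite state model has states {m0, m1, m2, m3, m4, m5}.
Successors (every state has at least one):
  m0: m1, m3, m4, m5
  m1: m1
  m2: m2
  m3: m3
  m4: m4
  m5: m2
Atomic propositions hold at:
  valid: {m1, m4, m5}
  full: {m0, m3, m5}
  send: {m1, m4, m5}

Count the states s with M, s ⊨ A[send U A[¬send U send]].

3

Sat(¬send) = {m0, m2, m3}
A[¬send U send]: least fixpoint, start Z0 = Sat(send) = {m1, m4, m5}, add states in Sat(¬send) with every successor in Z. Already a fixed point.
Sat(A[¬send U send]) = {m1, m4, m5}
A[send U A[¬send U send]]: least fixpoint, start Z0 = Sat(A[¬send U send]) = {m1, m4, m5}, add states in Sat(send) with every successor in Z. Already a fixed point.
Sat(A[send U A[¬send U send]]) = {m1, m4, m5}
|Sat(A[send U A[¬send U send]])| = |{m1, m4, m5}| = 3.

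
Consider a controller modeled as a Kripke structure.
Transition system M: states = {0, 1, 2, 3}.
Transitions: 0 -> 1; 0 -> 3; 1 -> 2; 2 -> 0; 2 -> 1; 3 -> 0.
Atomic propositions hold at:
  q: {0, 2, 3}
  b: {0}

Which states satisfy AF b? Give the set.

{0, 3}

AF b: least fixpoint, start Z0 = {0}, add states with every successor in Z. Z1 = {0, 3}; fixed.
Sat(AF b) = {0, 3}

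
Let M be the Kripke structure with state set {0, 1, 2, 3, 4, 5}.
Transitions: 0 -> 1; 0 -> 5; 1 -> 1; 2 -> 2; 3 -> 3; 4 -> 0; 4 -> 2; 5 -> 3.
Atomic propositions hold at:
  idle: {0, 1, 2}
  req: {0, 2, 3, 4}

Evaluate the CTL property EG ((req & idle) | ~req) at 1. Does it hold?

Yes

Sat(req & idle) = {0, 2}
Sat(~req) = {1, 5}
Sat((req & idle) | ~req) = {0, 1, 2, 5}
EG ((req & idle) | ~req): greatest fixpoint, start Z0 = {0, 1, 2, 5}, keep only states in Sat with some successor in Z. Z1 = {0, 1, 2}; fixed.
Sat(EG ((req & idle) | ~req)) = {0, 1, 2}
1 ∈ Sat(EG ((req & idle) | ~req)) = {0, 1, 2}, so the formula holds at 1.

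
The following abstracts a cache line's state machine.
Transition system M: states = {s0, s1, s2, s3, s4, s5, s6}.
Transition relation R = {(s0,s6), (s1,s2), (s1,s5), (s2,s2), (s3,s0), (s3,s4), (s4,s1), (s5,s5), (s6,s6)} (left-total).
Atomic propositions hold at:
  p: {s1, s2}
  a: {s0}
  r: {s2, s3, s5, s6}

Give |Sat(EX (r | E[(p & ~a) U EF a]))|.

6

Sat(~a) = {s1, s2, s3, s4, s5, s6}
Sat(p & ~a) = {s1, s2}
EF a: least fixpoint, start Z0 = {s0}, add states with some successor in Z. Z1 = {s0, s3}; fixed.
Sat(EF a) = {s0, s3}
E[(p & ~a) U EF a]: least fixpoint, start Z0 = Sat(EF a) = {s0, s3}, add states in Sat(p & ~a) with some successor in Z. Already a fixed point.
Sat(E[(p & ~a) U EF a]) = {s0, s3}
Sat(r | E[(p & ~a) U EF a]) = {s0, s2, s3, s5, s6}
Sat(EX (r | E[(p & ~a) U EF a])) = {s : some successor in {s0, s2, s3, s5, s6}} = {s0, s1, s2, s3, s5, s6}
|Sat(EX (r | E[(p & ~a) U EF a]))| = |{s0, s1, s2, s3, s5, s6}| = 6.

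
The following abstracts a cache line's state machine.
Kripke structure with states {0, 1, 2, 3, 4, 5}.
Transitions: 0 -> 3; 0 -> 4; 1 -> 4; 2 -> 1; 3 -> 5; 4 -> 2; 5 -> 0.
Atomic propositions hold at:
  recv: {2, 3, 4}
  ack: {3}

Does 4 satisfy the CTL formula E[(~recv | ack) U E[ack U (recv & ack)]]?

No

Sat(~recv) = {0, 1, 5}
Sat(~recv | ack) = {0, 1, 3, 5}
Sat(recv & ack) = {3}
E[ack U (recv & ack)]: least fixpoint, start Z0 = Sat((recv & ack)) = {3}, add states in Sat(ack) with some successor in Z. Already a fixed point.
Sat(E[ack U (recv & ack)]) = {3}
E[(~recv | ack) U E[ack U (recv & ack)]]: least fixpoint, start Z0 = Sat(E[ack U (recv & ack)]) = {3}, add states in Sat(~recv | ack) with some successor in Z. Z1 = {0, 3}; Z2 = {0, 3, 5}; fixed.
Sat(E[(~recv | ack) U E[ack U (recv & ack)]]) = {0, 3, 5}
4 ∉ Sat(E[(~recv | ack) U E[ack U (recv & ack)]]) = {0, 3, 5}, so the formula does not hold at 4.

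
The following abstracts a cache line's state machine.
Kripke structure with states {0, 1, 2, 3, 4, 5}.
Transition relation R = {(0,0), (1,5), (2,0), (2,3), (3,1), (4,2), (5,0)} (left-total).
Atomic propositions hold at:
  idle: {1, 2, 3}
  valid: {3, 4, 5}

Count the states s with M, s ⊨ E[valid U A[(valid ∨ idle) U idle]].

4

Sat(valid ∨ idle) = {1, 2, 3, 4, 5}
A[(valid ∨ idle) U idle]: least fixpoint, start Z0 = Sat(idle) = {1, 2, 3}, add states in Sat(valid ∨ idle) with every successor in Z. Z1 = {1, 2, 3, 4}; fixed.
Sat(A[(valid ∨ idle) U idle]) = {1, 2, 3, 4}
E[valid U A[(valid ∨ idle) U idle]]: least fixpoint, start Z0 = Sat(A[(valid ∨ idle) U idle]) = {1, 2, 3, 4}, add states in Sat(valid) with some successor in Z. Already a fixed point.
Sat(E[valid U A[(valid ∨ idle) U idle]]) = {1, 2, 3, 4}
|Sat(E[valid U A[(valid ∨ idle) U idle]])| = |{1, 2, 3, 4}| = 4.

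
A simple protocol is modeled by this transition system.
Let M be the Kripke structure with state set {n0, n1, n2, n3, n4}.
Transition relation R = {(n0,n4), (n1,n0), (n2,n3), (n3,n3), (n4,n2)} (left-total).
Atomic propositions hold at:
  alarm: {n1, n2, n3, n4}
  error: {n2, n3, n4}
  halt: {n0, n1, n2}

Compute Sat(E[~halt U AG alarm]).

Sat(~halt) = {n3, n4}
AG alarm: greatest fixpoint, start Z0 = {n1, n2, n3, n4}, keep only states in Sat with every successor in Z. Z1 = {n2, n3, n4}; fixed.
Sat(AG alarm) = {n2, n3, n4}
E[~halt U AG alarm]: least fixpoint, start Z0 = Sat(AG alarm) = {n2, n3, n4}, add states in Sat(~halt) with some successor in Z. Already a fixed point.
Sat(E[~halt U AG alarm]) = {n2, n3, n4}

{n2, n3, n4}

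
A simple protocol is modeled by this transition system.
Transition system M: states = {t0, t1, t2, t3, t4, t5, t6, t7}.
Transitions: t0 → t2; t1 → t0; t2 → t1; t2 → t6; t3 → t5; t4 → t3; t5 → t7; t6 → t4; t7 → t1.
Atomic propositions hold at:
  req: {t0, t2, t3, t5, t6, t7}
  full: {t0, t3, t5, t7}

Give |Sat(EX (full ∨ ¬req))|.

Sat(¬req) = {t1, t4}
Sat(full ∨ ¬req) = {t0, t1, t3, t4, t5, t7}
Sat(EX (full ∨ ¬req)) = {s : some successor in {t0, t1, t3, t4, t5, t7}} = {t1, t2, t3, t4, t5, t6, t7}
|Sat(EX (full ∨ ¬req))| = |{t1, t2, t3, t4, t5, t6, t7}| = 7.

7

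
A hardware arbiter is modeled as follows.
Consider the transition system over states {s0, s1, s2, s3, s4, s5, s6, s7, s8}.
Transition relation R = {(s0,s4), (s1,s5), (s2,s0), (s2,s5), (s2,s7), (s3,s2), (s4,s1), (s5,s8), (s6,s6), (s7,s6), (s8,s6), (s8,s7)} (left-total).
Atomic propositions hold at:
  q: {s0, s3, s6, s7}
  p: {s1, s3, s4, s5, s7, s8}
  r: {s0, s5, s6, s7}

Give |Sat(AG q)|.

AG q: greatest fixpoint, start Z0 = {s0, s3, s6, s7}, keep only states in Sat with every successor in Z. Z1 = {s6, s7}; fixed.
Sat(AG q) = {s6, s7}
|Sat(AG q)| = |{s6, s7}| = 2.

2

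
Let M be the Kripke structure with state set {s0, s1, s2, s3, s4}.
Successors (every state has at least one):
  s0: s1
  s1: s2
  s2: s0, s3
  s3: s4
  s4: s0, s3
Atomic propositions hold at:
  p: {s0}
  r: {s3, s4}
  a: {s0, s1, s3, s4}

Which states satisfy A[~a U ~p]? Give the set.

Sat(~a) = {s2}
Sat(~p) = {s1, s2, s3, s4}
A[~a U ~p]: least fixpoint, start Z0 = Sat(~p) = {s1, s2, s3, s4}, add states in Sat(~a) with every successor in Z. Already a fixed point.
Sat(A[~a U ~p]) = {s1, s2, s3, s4}

{s1, s2, s3, s4}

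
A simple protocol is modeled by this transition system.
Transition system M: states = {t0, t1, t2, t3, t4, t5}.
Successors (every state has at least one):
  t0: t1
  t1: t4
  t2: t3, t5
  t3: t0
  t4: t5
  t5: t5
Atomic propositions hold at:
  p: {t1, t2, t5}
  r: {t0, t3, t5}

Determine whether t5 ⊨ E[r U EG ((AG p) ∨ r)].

AG p: greatest fixpoint, start Z0 = {t1, t2, t5}, keep only states in Sat with every successor in Z. Z1 = {t5}; fixed.
Sat(AG p) = {t5}
Sat((AG p) ∨ r) = {t0, t3, t5}
EG ((AG p) ∨ r): greatest fixpoint, start Z0 = {t0, t3, t5}, keep only states in Sat with some successor in Z. Z1 = {t3, t5}; Z2 = {t5}; fixed.
Sat(EG ((AG p) ∨ r)) = {t5}
E[r U EG ((AG p) ∨ r)]: least fixpoint, start Z0 = Sat(EG ((AG p) ∨ r)) = {t5}, add states in Sat(r) with some successor in Z. Already a fixed point.
Sat(E[r U EG ((AG p) ∨ r)]) = {t5}
t5 ∈ Sat(E[r U EG ((AG p) ∨ r)]) = {t5}, so the formula holds at t5.

Yes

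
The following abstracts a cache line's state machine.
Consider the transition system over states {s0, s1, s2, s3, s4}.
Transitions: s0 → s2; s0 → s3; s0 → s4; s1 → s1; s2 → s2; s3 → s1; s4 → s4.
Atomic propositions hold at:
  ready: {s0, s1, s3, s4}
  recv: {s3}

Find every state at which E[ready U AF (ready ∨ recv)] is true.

Sat(ready ∨ recv) = {s0, s1, s3, s4}
AF (ready ∨ recv): least fixpoint, start Z0 = {s0, s1, s3, s4}, add states with every successor in Z. Already a fixed point.
Sat(AF (ready ∨ recv)) = {s0, s1, s3, s4}
E[ready U AF (ready ∨ recv)]: least fixpoint, start Z0 = Sat(AF (ready ∨ recv)) = {s0, s1, s3, s4}, add states in Sat(ready) with some successor in Z. Already a fixed point.
Sat(E[ready U AF (ready ∨ recv)]) = {s0, s1, s3, s4}

{s0, s1, s3, s4}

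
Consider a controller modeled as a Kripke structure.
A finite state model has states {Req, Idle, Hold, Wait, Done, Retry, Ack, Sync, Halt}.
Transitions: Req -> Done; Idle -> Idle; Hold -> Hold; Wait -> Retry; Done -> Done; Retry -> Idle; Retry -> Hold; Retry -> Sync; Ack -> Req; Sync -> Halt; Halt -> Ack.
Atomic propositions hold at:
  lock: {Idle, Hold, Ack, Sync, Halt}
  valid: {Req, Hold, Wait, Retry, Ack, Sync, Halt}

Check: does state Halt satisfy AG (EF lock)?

EF lock: least fixpoint, start Z0 = {Idle, Hold, Ack, Sync, Halt}, add states with some successor in Z. Z1 = {Idle, Hold, Retry, Ack, Sync, Halt}; Z2 = {Idle, Hold, Wait, Retry, Ack, Sync, Halt}; fixed.
Sat(EF lock) = {Idle, Hold, Wait, Retry, Ack, Sync, Halt}
AG (EF lock): greatest fixpoint, start Z0 = {Idle, Hold, Wait, Retry, Ack, Sync, Halt}, keep only states in Sat with every successor in Z. Z1 = {Idle, Hold, Wait, Retry, Sync, Halt}; Z2 = {Idle, Hold, Wait, Retry, Sync}; Z3 = {Idle, Hold, Wait, Retry}; Z4 = {Idle, Hold, Wait}; Z5 = {Idle, Hold}; fixed.
Sat(AG (EF lock)) = {Idle, Hold}
Halt ∉ Sat(AG (EF lock)) = {Idle, Hold}, so the formula does not hold at Halt.

No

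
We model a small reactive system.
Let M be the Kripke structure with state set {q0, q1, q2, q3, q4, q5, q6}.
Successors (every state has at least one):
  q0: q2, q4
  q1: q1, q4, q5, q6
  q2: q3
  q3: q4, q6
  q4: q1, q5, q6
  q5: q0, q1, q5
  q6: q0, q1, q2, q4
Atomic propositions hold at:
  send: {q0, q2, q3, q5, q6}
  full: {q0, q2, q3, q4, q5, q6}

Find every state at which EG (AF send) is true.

AF send: least fixpoint, start Z0 = {q0, q2, q3, q5, q6}, add states with every successor in Z. Already a fixed point.
Sat(AF send) = {q0, q2, q3, q5, q6}
EG (AF send): greatest fixpoint, start Z0 = {q0, q2, q3, q5, q6}, keep only states in Sat with some successor in Z. Already a fixed point.
Sat(EG (AF send)) = {q0, q2, q3, q5, q6}

{q0, q2, q3, q5, q6}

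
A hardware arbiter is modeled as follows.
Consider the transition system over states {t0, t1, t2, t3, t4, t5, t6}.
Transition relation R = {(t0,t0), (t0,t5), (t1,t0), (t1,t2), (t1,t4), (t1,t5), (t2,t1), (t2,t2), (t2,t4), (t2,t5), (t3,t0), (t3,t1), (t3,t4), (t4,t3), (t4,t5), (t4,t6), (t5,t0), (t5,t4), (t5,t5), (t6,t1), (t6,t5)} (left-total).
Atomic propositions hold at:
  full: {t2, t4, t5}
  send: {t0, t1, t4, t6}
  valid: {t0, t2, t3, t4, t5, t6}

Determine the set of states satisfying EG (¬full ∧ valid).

{t0, t3}

Sat(¬full) = {t0, t1, t3, t6}
Sat(¬full ∧ valid) = {t0, t3, t6}
EG (¬full ∧ valid): greatest fixpoint, start Z0 = {t0, t3, t6}, keep only states in Sat with some successor in Z. Z1 = {t0, t3}; fixed.
Sat(EG (¬full ∧ valid)) = {t0, t3}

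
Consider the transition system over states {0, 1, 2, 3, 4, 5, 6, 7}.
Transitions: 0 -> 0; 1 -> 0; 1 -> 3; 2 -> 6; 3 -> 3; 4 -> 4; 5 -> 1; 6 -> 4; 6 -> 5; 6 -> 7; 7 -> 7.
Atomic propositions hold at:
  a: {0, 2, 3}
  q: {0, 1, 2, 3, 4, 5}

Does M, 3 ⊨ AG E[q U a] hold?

E[q U a]: least fixpoint, start Z0 = Sat(a) = {0, 2, 3}, add states in Sat(q) with some successor in Z. Z1 = {0, 1, 2, 3}; Z2 = {0, 1, 2, 3, 5}; fixed.
Sat(E[q U a]) = {0, 1, 2, 3, 5}
AG E[q U a]: greatest fixpoint, start Z0 = {0, 1, 2, 3, 5}, keep only states in Sat with every successor in Z. Z1 = {0, 1, 3, 5}; fixed.
Sat(AG E[q U a]) = {0, 1, 3, 5}
3 ∈ Sat(AG E[q U a]) = {0, 1, 3, 5}, so the formula holds at 3.

Yes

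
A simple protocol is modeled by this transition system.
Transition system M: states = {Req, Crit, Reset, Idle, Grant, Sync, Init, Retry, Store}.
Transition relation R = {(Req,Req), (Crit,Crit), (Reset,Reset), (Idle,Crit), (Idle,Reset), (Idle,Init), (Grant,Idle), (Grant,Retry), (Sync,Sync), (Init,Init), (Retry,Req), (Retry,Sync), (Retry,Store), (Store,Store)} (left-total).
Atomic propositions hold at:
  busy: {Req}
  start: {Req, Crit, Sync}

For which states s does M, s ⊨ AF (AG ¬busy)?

Sat(¬busy) = {Crit, Reset, Idle, Grant, Sync, Init, Retry, Store}
AG ¬busy: greatest fixpoint, start Z0 = {Crit, Reset, Idle, Grant, Sync, Init, Retry, Store}, keep only states in Sat with every successor in Z. Z1 = {Crit, Reset, Idle, Grant, Sync, Init, Store}; Z2 = {Crit, Reset, Idle, Sync, Init, Store}; fixed.
Sat(AG ¬busy) = {Crit, Reset, Idle, Sync, Init, Store}
AF (AG ¬busy): least fixpoint, start Z0 = {Crit, Reset, Idle, Sync, Init, Store}, add states with every successor in Z. Already a fixed point.
Sat(AF (AG ¬busy)) = {Crit, Reset, Idle, Sync, Init, Store}

{Crit, Reset, Idle, Sync, Init, Store}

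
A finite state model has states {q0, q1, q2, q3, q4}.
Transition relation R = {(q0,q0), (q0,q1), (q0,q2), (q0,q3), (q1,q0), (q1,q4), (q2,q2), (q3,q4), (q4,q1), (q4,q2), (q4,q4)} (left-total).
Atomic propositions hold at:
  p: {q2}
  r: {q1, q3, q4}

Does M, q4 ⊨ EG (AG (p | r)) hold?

Sat(p | r) = {q1, q2, q3, q4}
AG (p | r): greatest fixpoint, start Z0 = {q1, q2, q3, q4}, keep only states in Sat with every successor in Z. Z1 = {q2, q3, q4}; Z2 = {q2, q3}; Z3 = {q2}; fixed.
Sat(AG (p | r)) = {q2}
EG (AG (p | r)): greatest fixpoint, start Z0 = {q2}, keep only states in Sat with some successor in Z. Already a fixed point.
Sat(EG (AG (p | r))) = {q2}
q4 ∉ Sat(EG (AG (p | r))) = {q2}, so the formula does not hold at q4.

No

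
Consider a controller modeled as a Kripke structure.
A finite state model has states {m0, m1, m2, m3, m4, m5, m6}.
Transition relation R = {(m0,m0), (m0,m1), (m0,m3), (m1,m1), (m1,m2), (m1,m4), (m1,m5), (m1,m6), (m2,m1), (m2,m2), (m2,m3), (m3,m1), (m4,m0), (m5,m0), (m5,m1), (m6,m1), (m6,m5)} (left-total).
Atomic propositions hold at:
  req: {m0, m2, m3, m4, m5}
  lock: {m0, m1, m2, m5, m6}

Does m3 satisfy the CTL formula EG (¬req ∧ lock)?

No

Sat(¬req) = {m1, m6}
Sat(¬req ∧ lock) = {m1, m6}
EG (¬req ∧ lock): greatest fixpoint, start Z0 = {m1, m6}, keep only states in Sat with some successor in Z. Already a fixed point.
Sat(EG (¬req ∧ lock)) = {m1, m6}
m3 ∉ Sat(EG (¬req ∧ lock)) = {m1, m6}, so the formula does not hold at m3.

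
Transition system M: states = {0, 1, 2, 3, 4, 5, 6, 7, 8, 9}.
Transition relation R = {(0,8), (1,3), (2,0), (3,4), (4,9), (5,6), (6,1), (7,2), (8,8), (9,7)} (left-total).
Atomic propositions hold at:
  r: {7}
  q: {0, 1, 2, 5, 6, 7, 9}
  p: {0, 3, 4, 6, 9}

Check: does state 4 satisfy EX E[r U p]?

E[r U p]: least fixpoint, start Z0 = Sat(p) = {0, 3, 4, 6, 9}, add states in Sat(r) with some successor in Z. Already a fixed point.
Sat(E[r U p]) = {0, 3, 4, 6, 9}
Sat(EX E[r U p]) = {s : some successor in {0, 3, 4, 6, 9}} = {1, 2, 3, 4, 5}
4 ∈ Sat(EX E[r U p]) = {1, 2, 3, 4, 5}, so the formula holds at 4.

Yes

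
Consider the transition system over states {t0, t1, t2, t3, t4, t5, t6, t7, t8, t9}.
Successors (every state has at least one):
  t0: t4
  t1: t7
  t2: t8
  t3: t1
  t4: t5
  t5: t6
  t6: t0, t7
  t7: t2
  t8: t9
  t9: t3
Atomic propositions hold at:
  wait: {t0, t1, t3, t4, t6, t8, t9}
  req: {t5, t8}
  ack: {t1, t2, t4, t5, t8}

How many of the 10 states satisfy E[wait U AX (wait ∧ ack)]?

6

Sat(wait ∧ ack) = {t1, t4, t8}
Sat(AX (wait ∧ ack)) = {s : every successor in {t1, t4, t8}} = {t0, t2, t3}
E[wait U AX (wait ∧ ack)]: least fixpoint, start Z0 = Sat(AX (wait ∧ ack)) = {t0, t2, t3}, add states in Sat(wait) with some successor in Z. Z1 = {t0, t2, t3, t6, t9}; Z2 = {t0, t2, t3, t6, t8, t9}; fixed.
Sat(E[wait U AX (wait ∧ ack)]) = {t0, t2, t3, t6, t8, t9}
|Sat(E[wait U AX (wait ∧ ack)])| = |{t0, t2, t3, t6, t8, t9}| = 6.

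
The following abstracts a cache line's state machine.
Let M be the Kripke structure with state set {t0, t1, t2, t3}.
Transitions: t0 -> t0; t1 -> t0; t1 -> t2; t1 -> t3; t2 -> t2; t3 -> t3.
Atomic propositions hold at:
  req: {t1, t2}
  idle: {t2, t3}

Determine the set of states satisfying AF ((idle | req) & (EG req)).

Sat(idle | req) = {t1, t2, t3}
EG req: greatest fixpoint, start Z0 = {t1, t2}, keep only states in Sat with some successor in Z. Already a fixed point.
Sat(EG req) = {t1, t2}
Sat((idle | req) & (EG req)) = {t1, t2}
AF ((idle | req) & (EG req)): least fixpoint, start Z0 = {t1, t2}, add states with every successor in Z. Already a fixed point.
Sat(AF ((idle | req) & (EG req))) = {t1, t2}

{t1, t2}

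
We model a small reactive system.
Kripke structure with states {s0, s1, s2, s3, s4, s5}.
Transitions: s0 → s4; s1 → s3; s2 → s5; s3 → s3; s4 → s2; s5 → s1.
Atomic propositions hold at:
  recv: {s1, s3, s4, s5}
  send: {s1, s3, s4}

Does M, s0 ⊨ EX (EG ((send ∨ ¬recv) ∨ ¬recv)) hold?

Sat(¬recv) = {s0, s2}
Sat(send ∨ ¬recv) = {s0, s1, s2, s3, s4}
Sat((send ∨ ¬recv) ∨ ¬recv) = {s0, s1, s2, s3, s4}
EG ((send ∨ ¬recv) ∨ ¬recv): greatest fixpoint, start Z0 = {s0, s1, s2, s3, s4}, keep only states in Sat with some successor in Z. Z1 = {s0, s1, s3, s4}; Z2 = {s0, s1, s3}; Z3 = {s1, s3}; fixed.
Sat(EG ((send ∨ ¬recv) ∨ ¬recv)) = {s1, s3}
Sat(EX (EG ((send ∨ ¬recv) ∨ ¬recv))) = {s : some successor in {s1, s3}} = {s1, s3, s5}
s0 ∉ Sat(EX (EG ((send ∨ ¬recv) ∨ ¬recv))) = {s1, s3, s5}, so the formula does not hold at s0.

No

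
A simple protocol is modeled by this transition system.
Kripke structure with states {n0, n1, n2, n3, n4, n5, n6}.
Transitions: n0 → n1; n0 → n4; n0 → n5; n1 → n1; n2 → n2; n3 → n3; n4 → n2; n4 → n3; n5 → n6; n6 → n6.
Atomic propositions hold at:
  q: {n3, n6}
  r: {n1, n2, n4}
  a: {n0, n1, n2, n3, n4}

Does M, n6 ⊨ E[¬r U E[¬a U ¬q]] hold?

No

Sat(¬r) = {n0, n3, n5, n6}
Sat(¬a) = {n5, n6}
Sat(¬q) = {n0, n1, n2, n4, n5}
E[¬a U ¬q]: least fixpoint, start Z0 = Sat(¬q) = {n0, n1, n2, n4, n5}, add states in Sat(¬a) with some successor in Z. Already a fixed point.
Sat(E[¬a U ¬q]) = {n0, n1, n2, n4, n5}
E[¬r U E[¬a U ¬q]]: least fixpoint, start Z0 = Sat(E[¬a U ¬q]) = {n0, n1, n2, n4, n5}, add states in Sat(¬r) with some successor in Z. Already a fixed point.
Sat(E[¬r U E[¬a U ¬q]]) = {n0, n1, n2, n4, n5}
n6 ∉ Sat(E[¬r U E[¬a U ¬q]]) = {n0, n1, n2, n4, n5}, so the formula does not hold at n6.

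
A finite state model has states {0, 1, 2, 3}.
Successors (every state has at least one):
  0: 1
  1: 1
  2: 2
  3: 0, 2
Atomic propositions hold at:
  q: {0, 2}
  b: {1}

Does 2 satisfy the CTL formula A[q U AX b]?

No

Sat(AX b) = {s : every successor in {1}} = {0, 1}
A[q U AX b]: least fixpoint, start Z0 = Sat(AX b) = {0, 1}, add states in Sat(q) with every successor in Z. Already a fixed point.
Sat(A[q U AX b]) = {0, 1}
2 ∉ Sat(A[q U AX b]) = {0, 1}, so the formula does not hold at 2.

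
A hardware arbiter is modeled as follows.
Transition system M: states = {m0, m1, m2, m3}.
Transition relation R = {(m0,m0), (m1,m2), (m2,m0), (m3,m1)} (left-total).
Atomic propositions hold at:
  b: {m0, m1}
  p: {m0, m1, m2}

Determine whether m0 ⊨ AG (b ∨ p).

Yes

Sat(b ∨ p) = {m0, m1, m2}
AG (b ∨ p): greatest fixpoint, start Z0 = {m0, m1, m2}, keep only states in Sat with every successor in Z. Already a fixed point.
Sat(AG (b ∨ p)) = {m0, m1, m2}
m0 ∈ Sat(AG (b ∨ p)) = {m0, m1, m2}, so the formula holds at m0.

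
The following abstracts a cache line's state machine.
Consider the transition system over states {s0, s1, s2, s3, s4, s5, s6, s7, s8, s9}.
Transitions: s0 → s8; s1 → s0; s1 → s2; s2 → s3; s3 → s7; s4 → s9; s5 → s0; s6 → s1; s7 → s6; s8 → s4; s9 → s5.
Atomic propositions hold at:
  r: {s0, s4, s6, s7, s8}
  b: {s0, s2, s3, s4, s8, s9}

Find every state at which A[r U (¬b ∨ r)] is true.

Sat(¬b) = {s1, s5, s6, s7}
Sat(¬b ∨ r) = {s0, s1, s4, s5, s6, s7, s8}
A[r U (¬b ∨ r)]: least fixpoint, start Z0 = Sat((¬b ∨ r)) = {s0, s1, s4, s5, s6, s7, s8}, add states in Sat(r) with every successor in Z. Already a fixed point.
Sat(A[r U (¬b ∨ r)]) = {s0, s1, s4, s5, s6, s7, s8}

{s0, s1, s4, s5, s6, s7, s8}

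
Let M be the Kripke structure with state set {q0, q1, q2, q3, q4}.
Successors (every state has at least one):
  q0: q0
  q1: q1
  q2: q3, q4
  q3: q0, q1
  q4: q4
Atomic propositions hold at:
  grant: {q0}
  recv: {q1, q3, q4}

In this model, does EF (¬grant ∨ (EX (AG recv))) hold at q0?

Sat(¬grant) = {q1, q2, q3, q4}
AG recv: greatest fixpoint, start Z0 = {q1, q3, q4}, keep only states in Sat with every successor in Z. Z1 = {q1, q4}; fixed.
Sat(AG recv) = {q1, q4}
Sat(EX (AG recv)) = {s : some successor in {q1, q4}} = {q1, q2, q3, q4}
Sat(¬grant ∨ (EX (AG recv))) = {q1, q2, q3, q4}
EF (¬grant ∨ (EX (AG recv))): least fixpoint, start Z0 = {q1, q2, q3, q4}, add states with some successor in Z. Already a fixed point.
Sat(EF (¬grant ∨ (EX (AG recv)))) = {q1, q2, q3, q4}
q0 ∉ Sat(EF (¬grant ∨ (EX (AG recv)))) = {q1, q2, q3, q4}, so the formula does not hold at q0.

No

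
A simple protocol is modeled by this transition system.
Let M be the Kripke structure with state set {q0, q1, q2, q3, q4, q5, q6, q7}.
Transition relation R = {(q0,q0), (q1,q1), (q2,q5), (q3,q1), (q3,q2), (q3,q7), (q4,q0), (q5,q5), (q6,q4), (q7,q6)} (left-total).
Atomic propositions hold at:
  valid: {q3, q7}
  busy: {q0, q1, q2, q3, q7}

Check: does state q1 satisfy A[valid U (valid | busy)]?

Sat(valid | busy) = {q0, q1, q2, q3, q7}
A[valid U (valid | busy)]: least fixpoint, start Z0 = Sat((valid | busy)) = {q0, q1, q2, q3, q7}, add states in Sat(valid) with every successor in Z. Already a fixed point.
Sat(A[valid U (valid | busy)]) = {q0, q1, q2, q3, q7}
q1 ∈ Sat(A[valid U (valid | busy)]) = {q0, q1, q2, q3, q7}, so the formula holds at q1.

Yes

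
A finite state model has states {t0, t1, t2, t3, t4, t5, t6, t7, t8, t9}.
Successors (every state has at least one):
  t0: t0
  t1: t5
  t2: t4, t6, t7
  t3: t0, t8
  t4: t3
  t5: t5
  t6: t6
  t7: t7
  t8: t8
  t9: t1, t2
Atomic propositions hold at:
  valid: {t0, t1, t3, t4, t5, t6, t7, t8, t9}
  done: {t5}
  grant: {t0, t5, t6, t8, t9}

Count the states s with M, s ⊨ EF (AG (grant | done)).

Sat(grant | done) = {t0, t5, t6, t8, t9}
AG (grant | done): greatest fixpoint, start Z0 = {t0, t5, t6, t8, t9}, keep only states in Sat with every successor in Z. Z1 = {t0, t5, t6, t8}; fixed.
Sat(AG (grant | done)) = {t0, t5, t6, t8}
EF (AG (grant | done)): least fixpoint, start Z0 = {t0, t5, t6, t8}, add states with some successor in Z. Z1 = {t0, t1, t2, t3, t5, t6, t8}; Z2 = {t0, t1, t2, t3, t4, t5, t6, t8, t9}; fixed.
Sat(EF (AG (grant | done))) = {t0, t1, t2, t3, t4, t5, t6, t8, t9}
|Sat(EF (AG (grant | done)))| = |{t0, t1, t2, t3, t4, t5, t6, t8, t9}| = 9.

9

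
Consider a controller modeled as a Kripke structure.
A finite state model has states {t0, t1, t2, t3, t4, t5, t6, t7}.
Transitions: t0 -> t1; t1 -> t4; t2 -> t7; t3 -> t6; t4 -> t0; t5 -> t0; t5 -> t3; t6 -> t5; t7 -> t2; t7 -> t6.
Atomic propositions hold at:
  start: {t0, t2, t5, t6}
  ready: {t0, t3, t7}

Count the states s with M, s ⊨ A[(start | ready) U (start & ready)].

1

Sat(start | ready) = {t0, t2, t3, t5, t6, t7}
Sat(start & ready) = {t0}
A[(start | ready) U (start & ready)]: least fixpoint, start Z0 = Sat((start & ready)) = {t0}, add states in Sat(start | ready) with every successor in Z. Already a fixed point.
Sat(A[(start | ready) U (start & ready)]) = {t0}
|Sat(A[(start | ready) U (start & ready)])| = |{t0}| = 1.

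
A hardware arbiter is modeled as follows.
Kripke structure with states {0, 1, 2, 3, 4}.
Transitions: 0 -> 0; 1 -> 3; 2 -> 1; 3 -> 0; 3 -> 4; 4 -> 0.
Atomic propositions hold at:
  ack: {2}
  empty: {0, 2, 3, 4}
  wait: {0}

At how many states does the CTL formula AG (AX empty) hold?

4

Sat(AX empty) = {s : every successor in {0, 2, 3, 4}} = {0, 1, 3, 4}
AG (AX empty): greatest fixpoint, start Z0 = {0, 1, 3, 4}, keep only states in Sat with every successor in Z. Already a fixed point.
Sat(AG (AX empty)) = {0, 1, 3, 4}
|Sat(AG (AX empty))| = |{0, 1, 3, 4}| = 4.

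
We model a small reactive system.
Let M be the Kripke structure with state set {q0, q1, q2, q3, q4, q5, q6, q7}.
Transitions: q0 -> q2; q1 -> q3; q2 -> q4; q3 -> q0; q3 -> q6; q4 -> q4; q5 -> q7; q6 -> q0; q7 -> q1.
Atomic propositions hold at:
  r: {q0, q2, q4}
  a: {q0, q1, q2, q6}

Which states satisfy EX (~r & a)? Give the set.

Sat(~r) = {q1, q3, q5, q6, q7}
Sat(~r & a) = {q1, q6}
Sat(EX (~r & a)) = {s : some successor in {q1, q6}} = {q3, q7}

{q3, q7}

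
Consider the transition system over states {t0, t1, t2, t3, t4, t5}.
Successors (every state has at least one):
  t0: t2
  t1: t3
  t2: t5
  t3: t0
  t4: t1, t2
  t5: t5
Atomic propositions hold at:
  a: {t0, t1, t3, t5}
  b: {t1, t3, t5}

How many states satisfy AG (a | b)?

1

Sat(a | b) = {t0, t1, t3, t5}
AG (a | b): greatest fixpoint, start Z0 = {t0, t1, t3, t5}, keep only states in Sat with every successor in Z. Z1 = {t1, t3, t5}; Z2 = {t1, t5}; Z3 = {t5}; fixed.
Sat(AG (a | b)) = {t5}
|Sat(AG (a | b))| = |{t5}| = 1.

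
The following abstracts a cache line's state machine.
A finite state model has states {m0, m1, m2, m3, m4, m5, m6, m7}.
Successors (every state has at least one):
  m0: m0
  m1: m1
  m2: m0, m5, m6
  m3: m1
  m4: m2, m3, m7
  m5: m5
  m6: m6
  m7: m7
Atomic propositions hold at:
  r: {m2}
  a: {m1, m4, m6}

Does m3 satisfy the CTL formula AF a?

AF a: least fixpoint, start Z0 = {m1, m4, m6}, add states with every successor in Z. Z1 = {m1, m3, m4, m6}; fixed.
Sat(AF a) = {m1, m3, m4, m6}
m3 ∈ Sat(AF a) = {m1, m3, m4, m6}, so the formula holds at m3.

Yes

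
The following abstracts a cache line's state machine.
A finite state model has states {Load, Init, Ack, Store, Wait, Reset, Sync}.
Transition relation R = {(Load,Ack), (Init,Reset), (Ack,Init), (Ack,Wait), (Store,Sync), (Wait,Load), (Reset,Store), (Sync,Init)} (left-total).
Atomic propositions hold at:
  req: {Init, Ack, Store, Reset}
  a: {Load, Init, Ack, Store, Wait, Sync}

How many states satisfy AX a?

6

Sat(AX a) = {s : every successor in {Load, Init, Ack, Store, Wait, Sync}} = {Load, Ack, Store, Wait, Reset, Sync}
|Sat(AX a)| = |{Load, Ack, Store, Wait, Reset, Sync}| = 6.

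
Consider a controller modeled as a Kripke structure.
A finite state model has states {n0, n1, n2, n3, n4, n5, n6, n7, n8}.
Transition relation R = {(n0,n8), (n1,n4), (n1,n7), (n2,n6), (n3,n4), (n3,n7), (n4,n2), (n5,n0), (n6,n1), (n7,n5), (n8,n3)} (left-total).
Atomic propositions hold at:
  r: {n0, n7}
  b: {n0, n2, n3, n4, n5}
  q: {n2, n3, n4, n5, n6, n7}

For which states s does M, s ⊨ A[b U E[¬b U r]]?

{n0, n1, n2, n3, n4, n5, n6, n7}

Sat(¬b) = {n1, n6, n7, n8}
E[¬b U r]: least fixpoint, start Z0 = Sat(r) = {n0, n7}, add states in Sat(¬b) with some successor in Z. Z1 = {n0, n1, n7}; Z2 = {n0, n1, n6, n7}; fixed.
Sat(E[¬b U r]) = {n0, n1, n6, n7}
A[b U E[¬b U r]]: least fixpoint, start Z0 = Sat(E[¬b U r]) = {n0, n1, n6, n7}, add states in Sat(b) with every successor in Z. Z1 = {n0, n1, n2, n5, n6, n7}; Z2 = {n0, n1, n2, n4, n5, n6, n7}; Z3 = {n0, n1, n2, n3, n4, n5, n6, n7}; fixed.
Sat(A[b U E[¬b U r]]) = {n0, n1, n2, n3, n4, n5, n6, n7}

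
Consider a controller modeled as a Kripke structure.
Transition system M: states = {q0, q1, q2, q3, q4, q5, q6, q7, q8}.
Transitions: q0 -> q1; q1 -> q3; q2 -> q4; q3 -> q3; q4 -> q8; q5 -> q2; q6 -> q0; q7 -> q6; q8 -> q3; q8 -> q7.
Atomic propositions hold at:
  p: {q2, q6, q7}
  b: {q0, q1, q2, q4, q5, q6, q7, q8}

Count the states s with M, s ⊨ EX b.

7

Sat(EX b) = {s : some successor in {q0, q1, q2, q4, q5, q6, q7, q8}} = {q0, q2, q4, q5, q6, q7, q8}
|Sat(EX b)| = |{q0, q2, q4, q5, q6, q7, q8}| = 7.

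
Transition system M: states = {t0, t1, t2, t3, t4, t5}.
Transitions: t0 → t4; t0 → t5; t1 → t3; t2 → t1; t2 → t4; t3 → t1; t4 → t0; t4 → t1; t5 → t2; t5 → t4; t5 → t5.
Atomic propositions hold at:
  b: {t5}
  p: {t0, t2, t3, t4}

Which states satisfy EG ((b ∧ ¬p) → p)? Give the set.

Sat(¬p) = {t1, t5}
Sat(b ∧ ¬p) = {t5}
Sat((b ∧ ¬p) → p) = {t0, t1, t2, t3, t4}
EG ((b ∧ ¬p) → p): greatest fixpoint, start Z0 = {t0, t1, t2, t3, t4}, keep only states in Sat with some successor in Z. Already a fixed point.
Sat(EG ((b ∧ ¬p) → p)) = {t0, t1, t2, t3, t4}

{t0, t1, t2, t3, t4}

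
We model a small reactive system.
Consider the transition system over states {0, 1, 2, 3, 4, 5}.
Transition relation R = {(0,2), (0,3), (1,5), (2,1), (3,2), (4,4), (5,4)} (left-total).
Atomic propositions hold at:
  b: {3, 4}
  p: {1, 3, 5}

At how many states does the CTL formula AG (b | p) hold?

3

Sat(b | p) = {1, 3, 4, 5}
AG (b | p): greatest fixpoint, start Z0 = {1, 3, 4, 5}, keep only states in Sat with every successor in Z. Z1 = {1, 4, 5}; fixed.
Sat(AG (b | p)) = {1, 4, 5}
|Sat(AG (b | p))| = |{1, 4, 5}| = 3.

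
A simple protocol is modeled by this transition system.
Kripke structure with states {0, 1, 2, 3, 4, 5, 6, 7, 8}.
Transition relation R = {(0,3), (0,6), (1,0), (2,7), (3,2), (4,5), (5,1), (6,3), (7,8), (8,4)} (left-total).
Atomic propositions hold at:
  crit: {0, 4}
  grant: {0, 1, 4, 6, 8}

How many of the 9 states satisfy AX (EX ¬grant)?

Sat(¬grant) = {2, 3, 5, 7}
Sat(EX ¬grant) = {s : some successor in {2, 3, 5, 7}} = {0, 2, 3, 4, 6}
Sat(AX (EX ¬grant)) = {s : every successor in {0, 2, 3, 4, 6}} = {0, 1, 3, 6, 8}
|Sat(AX (EX ¬grant))| = |{0, 1, 3, 6, 8}| = 5.

5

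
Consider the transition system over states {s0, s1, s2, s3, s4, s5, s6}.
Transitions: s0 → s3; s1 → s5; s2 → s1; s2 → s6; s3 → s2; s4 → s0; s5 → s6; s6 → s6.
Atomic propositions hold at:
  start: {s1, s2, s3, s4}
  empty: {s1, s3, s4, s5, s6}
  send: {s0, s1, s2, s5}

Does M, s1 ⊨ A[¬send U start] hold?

Yes

Sat(¬send) = {s3, s4, s6}
A[¬send U start]: least fixpoint, start Z0 = Sat(start) = {s1, s2, s3, s4}, add states in Sat(¬send) with every successor in Z. Already a fixed point.
Sat(A[¬send U start]) = {s1, s2, s3, s4}
s1 ∈ Sat(A[¬send U start]) = {s1, s2, s3, s4}, so the formula holds at s1.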